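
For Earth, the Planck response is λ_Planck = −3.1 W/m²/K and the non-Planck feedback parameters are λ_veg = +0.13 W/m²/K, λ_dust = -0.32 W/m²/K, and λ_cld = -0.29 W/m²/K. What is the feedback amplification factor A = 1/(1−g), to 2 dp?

Convert to gains: g_veg = 0.13/3.1 = 0.04194; g_dust = -0.32/3.1 = -0.1032; g_cld = -0.29/3.1 = -0.09355.
Total gain g = -0.15481.
A = 1/(1 + 0.15481) = 0.87.

0.87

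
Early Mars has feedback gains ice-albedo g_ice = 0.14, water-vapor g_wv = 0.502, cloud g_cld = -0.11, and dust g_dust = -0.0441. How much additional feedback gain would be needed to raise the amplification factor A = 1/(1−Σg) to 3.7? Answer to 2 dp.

0.24

Current total gain = 0.4879.
Target gain for A = 3.7: g* = 1 − 1/3.7 = 0.7297.
Additional gain needed = 0.7297 − 0.4879 = 0.24.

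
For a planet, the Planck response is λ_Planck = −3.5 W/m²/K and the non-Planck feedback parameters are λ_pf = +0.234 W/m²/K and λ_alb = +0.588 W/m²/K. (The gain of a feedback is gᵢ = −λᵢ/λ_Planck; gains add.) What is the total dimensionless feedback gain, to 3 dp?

0.235

Convert to gains: g_pf = 0.234/3.5 = 0.06686; g_alb = 0.588/3.5 = 0.168.
Total gain g = 0.23486.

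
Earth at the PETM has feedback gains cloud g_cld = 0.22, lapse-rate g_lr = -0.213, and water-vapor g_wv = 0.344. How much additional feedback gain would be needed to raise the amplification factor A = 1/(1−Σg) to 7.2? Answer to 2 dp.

0.51

Current total gain = 0.351.
Target gain for A = 7.2: g* = 1 − 1/7.2 = 0.8611.
Additional gain needed = 0.8611 − 0.351 = 0.51.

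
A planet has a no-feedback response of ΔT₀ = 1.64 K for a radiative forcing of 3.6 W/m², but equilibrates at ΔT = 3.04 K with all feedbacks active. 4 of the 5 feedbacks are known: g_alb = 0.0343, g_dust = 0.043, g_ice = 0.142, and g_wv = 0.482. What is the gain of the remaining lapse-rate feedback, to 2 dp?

Amplification A = ΔT/ΔT₀ = 3.04/1.64 = 1.854.
Total gain g = 1 − 1/A = 1 − 1/1.854 = 0.4606.
Known gains sum to 0.0343 + 0.043 + 0.142 + 0.482 = 0.7013.
g_lr = 0.4606 − 0.7013 = -0.24.

-0.24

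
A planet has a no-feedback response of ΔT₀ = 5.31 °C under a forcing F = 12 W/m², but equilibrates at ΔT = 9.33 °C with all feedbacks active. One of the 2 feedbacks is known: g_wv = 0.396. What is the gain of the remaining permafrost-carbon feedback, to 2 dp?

0.03

Amplification A = ΔT/ΔT₀ = 9.33/5.31 = 1.757.
Total gain g = 1 − 1/A = 1 − 1/1.757 = 0.4308.
The known gain is 0.396.
g_pf = 0.4308 − 0.396 = 0.03.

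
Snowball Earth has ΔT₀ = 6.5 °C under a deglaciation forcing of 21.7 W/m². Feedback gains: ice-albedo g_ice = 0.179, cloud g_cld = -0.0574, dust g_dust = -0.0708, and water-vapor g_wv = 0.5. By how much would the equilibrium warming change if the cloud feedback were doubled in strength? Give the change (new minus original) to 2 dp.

-1.64 °C

Original: g = 0.5508, ΔT = 6.5/(1−0.5508) = 14.4702 °C.
With doubled cloud: g' = 0.4934, ΔT' = 6.5/(1−0.4934) = 12.8306 °C.
Change = 12.8306 − 14.4702 = -1.64 °C.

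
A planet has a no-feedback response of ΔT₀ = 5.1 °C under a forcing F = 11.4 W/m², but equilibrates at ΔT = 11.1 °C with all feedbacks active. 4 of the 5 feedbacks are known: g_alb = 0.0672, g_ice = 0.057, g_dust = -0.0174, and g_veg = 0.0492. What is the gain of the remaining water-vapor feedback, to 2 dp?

0.38

Amplification A = ΔT/ΔT₀ = 11.1/5.1 = 2.176.
Total gain g = 1 − 1/A = 1 − 1/2.176 = 0.5404.
Known gains sum to 0.0672 + 0.057 − 0.0174 + 0.0492 = 0.156.
g_wv = 0.5404 − 0.156 = 0.38.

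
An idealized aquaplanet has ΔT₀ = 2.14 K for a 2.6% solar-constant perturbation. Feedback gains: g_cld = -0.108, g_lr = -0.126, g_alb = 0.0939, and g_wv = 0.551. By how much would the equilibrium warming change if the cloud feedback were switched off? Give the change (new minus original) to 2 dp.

Original: g = 0.4109, ΔT = 2.14/(1−0.4109) = 3.6327 K.
Without cloud: g' = 0.5189, ΔT' = 2.14/(1−0.5189) = 4.4481 K.
Change = 4.4481 − 3.6327 = 0.82 K.

0.82 K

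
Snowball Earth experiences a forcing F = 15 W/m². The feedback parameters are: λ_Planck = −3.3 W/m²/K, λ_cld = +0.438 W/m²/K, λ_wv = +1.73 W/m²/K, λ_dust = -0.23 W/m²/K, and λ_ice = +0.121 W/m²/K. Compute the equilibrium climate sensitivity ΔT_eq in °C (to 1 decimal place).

12.1 °C

Net feedback parameter λ = (−3.3) + (+0.438) + (+1.73) + (-0.23) + (+0.121) = -1.241 W/m²/K.
ΔT = −F/λ = −15/(-1.241) = 12.1 °C.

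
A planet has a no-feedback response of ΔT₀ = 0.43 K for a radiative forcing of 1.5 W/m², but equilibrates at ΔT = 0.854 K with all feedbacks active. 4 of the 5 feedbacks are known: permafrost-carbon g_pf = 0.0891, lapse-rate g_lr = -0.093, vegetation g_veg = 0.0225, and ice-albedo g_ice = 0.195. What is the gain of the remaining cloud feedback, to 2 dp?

Amplification A = ΔT/ΔT₀ = 0.854/0.43 = 1.986.
Total gain g = 1 − 1/A = 1 − 1/1.986 = 0.4965.
Known gains sum to 0.0891 − 0.093 + 0.0225 + 0.195 = 0.2136.
g_cld = 0.4965 − 0.2136 = 0.28.

0.28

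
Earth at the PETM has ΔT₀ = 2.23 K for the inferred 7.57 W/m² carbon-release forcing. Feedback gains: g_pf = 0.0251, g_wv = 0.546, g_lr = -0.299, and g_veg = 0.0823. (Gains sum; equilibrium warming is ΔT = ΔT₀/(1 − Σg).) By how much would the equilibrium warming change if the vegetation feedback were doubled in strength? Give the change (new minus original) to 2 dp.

0.50 K

Original: g = 0.3544, ΔT = 2.23/(1−0.3544) = 3.4542 K.
With doubled vegetation: g' = 0.4367, ΔT' = 2.23/(1−0.4367) = 3.9588 K.
Change = 3.9588 − 3.4542 = 0.50 K.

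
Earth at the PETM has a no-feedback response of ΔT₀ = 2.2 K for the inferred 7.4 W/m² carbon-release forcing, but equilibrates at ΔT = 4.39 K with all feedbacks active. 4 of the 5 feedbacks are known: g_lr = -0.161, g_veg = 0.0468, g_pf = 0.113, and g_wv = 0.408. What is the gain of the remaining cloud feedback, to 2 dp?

0.09

Amplification A = ΔT/ΔT₀ = 4.39/2.2 = 1.995.
Total gain g = 1 − 1/A = 1 − 1/1.995 = 0.4987.
Known gains sum to -0.161 + 0.0468 + 0.113 + 0.408 = 0.4068.
g_cld = 0.4987 − 0.4068 = 0.09.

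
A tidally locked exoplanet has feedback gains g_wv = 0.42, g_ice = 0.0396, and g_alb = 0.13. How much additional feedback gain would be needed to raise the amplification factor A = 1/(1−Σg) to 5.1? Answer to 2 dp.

0.21

Current total gain = 0.5896.
Target gain for A = 5.1: g* = 1 − 1/5.1 = 0.8039.
Additional gain needed = 0.8039 − 0.5896 = 0.21.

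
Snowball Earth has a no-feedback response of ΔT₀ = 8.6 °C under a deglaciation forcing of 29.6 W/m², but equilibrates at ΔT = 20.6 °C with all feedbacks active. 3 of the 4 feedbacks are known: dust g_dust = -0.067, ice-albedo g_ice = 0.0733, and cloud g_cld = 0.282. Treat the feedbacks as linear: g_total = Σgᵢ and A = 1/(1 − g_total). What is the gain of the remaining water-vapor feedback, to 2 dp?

0.29

Amplification A = ΔT/ΔT₀ = 20.6/8.6 = 2.395.
Total gain g = 1 − 1/A = 1 − 1/2.395 = 0.5825.
Known gains sum to -0.067 + 0.0733 + 0.282 = 0.2883.
g_wv = 0.5825 − 0.2883 = 0.29.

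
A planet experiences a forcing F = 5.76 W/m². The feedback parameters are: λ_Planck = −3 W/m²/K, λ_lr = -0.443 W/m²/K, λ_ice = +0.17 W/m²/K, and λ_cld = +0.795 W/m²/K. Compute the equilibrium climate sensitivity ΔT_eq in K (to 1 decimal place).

Net feedback parameter λ = (−3) + (-0.443) + (+0.17) + (+0.795) = -2.478 W/m²/K.
ΔT = −F/λ = −5.76/(-2.478) = 2.3 K.

2.3 K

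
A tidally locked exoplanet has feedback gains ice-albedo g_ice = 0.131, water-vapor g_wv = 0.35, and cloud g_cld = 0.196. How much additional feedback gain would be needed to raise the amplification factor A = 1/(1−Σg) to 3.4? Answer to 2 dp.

Current total gain = 0.677.
Target gain for A = 3.4: g* = 1 − 1/3.4 = 0.7059.
Additional gain needed = 0.7059 − 0.677 = 0.03.

0.03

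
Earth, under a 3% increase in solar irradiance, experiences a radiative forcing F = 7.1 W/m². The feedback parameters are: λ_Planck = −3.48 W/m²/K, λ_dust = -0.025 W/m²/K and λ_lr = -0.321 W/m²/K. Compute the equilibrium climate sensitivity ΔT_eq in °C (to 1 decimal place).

Net feedback parameter λ = (−3.48) + (-0.025) + (-0.321) = -3.826 W/m²/K.
ΔT = −F/λ = −7.1/(-3.826) = 1.9 °C.

1.9 °C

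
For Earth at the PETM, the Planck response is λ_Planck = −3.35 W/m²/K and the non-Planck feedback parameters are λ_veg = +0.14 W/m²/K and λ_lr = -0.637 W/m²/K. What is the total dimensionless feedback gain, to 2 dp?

-0.15

Convert to gains: g_veg = 0.14/3.35 = 0.04179; g_lr = -0.637/3.35 = -0.1901.
Total gain g = -0.14831.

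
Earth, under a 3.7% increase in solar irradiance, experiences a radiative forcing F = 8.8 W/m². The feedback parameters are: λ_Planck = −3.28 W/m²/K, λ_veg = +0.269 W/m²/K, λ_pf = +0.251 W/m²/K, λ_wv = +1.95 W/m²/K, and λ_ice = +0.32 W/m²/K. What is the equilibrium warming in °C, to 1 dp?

18.0 °C

Net feedback parameter λ = (−3.28) + (+0.269) + (+0.251) + (+1.95) + (+0.32) = -0.49 W/m²/K.
ΔT = −F/λ = −8.8/(-0.49) = 18.0 °C.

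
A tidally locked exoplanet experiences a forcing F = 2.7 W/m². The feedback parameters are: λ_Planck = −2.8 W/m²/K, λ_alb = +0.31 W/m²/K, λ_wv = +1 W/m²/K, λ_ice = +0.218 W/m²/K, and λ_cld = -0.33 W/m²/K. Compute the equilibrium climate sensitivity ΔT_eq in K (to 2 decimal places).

1.69 K

Net feedback parameter λ = (−2.8) + (+0.31) + (+1) + (+0.218) + (-0.33) = -1.602 W/m²/K.
ΔT = −F/λ = −2.7/(-1.602) = 1.69 K.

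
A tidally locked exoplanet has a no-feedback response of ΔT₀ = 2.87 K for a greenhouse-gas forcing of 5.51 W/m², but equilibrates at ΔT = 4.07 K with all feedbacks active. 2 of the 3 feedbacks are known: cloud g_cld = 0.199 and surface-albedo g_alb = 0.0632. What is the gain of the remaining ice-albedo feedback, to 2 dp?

Amplification A = ΔT/ΔT₀ = 4.07/2.87 = 1.418.
Total gain g = 1 − 1/A = 1 − 1/1.418 = 0.2948.
Known gains sum to 0.199 + 0.0632 = 0.2622.
g_ice = 0.2948 − 0.2622 = 0.03.

0.03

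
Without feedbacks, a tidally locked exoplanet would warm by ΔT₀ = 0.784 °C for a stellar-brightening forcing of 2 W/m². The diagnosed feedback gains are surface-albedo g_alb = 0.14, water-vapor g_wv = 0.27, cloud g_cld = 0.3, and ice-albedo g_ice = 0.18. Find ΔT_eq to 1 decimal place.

Total gain g = 0.14 + 0.27 + 0.3 + 0.18 = 0.89.
Amplification A = 1/(1 − 0.89) = 9.091.
ΔT = 0.784 × 9.091 = 7.1 °C.

7.1 °C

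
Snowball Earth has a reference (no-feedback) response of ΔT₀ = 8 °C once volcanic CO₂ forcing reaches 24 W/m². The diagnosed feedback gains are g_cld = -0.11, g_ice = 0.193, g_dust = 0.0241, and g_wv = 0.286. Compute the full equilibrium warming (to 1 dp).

13.2 °C

Total gain g = -0.11 + 0.193 + 0.0241 + 0.286 = 0.3931.
Amplification A = 1/(1 − 0.3931) = 1.648.
ΔT = 8 × 1.648 = 13.2 °C.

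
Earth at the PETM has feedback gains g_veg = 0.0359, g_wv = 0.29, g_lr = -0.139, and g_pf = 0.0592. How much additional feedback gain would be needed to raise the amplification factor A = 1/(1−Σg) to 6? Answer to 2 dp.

Current total gain = 0.2461.
Target gain for A = 6: g* = 1 − 1/6 = 0.8333.
Additional gain needed = 0.8333 − 0.2461 = 0.59.

0.59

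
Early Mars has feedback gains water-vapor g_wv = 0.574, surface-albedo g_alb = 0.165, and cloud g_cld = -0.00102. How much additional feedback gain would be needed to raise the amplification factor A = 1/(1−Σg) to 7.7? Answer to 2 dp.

Current total gain = 0.73798.
Target gain for A = 7.7: g* = 1 − 1/7.7 = 0.8701.
Additional gain needed = 0.8701 − 0.73798 = 0.13.

0.13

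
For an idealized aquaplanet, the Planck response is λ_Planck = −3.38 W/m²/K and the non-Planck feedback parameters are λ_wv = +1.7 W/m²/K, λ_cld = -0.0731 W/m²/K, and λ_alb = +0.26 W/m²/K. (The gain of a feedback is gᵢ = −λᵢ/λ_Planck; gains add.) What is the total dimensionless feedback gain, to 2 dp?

Convert to gains: g_wv = 1.7/3.38 = 0.503; g_cld = -0.0731/3.38 = -0.02163; g_alb = 0.26/3.38 = 0.07692.
Total gain g = 0.55829.

0.56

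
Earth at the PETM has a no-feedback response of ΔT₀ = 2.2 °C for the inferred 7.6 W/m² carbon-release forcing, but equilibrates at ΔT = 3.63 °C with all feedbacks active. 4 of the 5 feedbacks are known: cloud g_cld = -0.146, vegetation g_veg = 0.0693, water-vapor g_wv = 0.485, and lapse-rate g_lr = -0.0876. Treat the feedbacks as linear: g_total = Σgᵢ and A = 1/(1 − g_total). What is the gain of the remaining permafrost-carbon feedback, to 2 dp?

Amplification A = ΔT/ΔT₀ = 3.63/2.2 = 1.65.
Total gain g = 1 − 1/A = 1 − 1/1.65 = 0.3939.
Known gains sum to -0.146 + 0.0693 + 0.485 − 0.0876 = 0.3207.
g_pf = 0.3939 − 0.3207 = 0.07.

0.07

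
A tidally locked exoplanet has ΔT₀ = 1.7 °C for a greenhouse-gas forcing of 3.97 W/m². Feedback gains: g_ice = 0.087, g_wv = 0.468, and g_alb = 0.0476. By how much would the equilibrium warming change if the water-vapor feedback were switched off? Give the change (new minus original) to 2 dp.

-2.31 °C

Original: g = 0.6026, ΔT = 1.7/(1−0.6026) = 4.2778 °C.
Without water-vapor: g' = 0.1346, ΔT' = 1.7/(1−0.1346) = 1.9644 °C.
Change = 1.9644 − 4.2778 = -2.31 °C.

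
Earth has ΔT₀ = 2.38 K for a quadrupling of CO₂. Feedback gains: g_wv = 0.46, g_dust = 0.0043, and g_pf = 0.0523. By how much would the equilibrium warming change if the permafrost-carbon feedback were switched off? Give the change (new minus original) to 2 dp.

-0.48 K

Original: g = 0.5166, ΔT = 2.38/(1−0.5166) = 4.9235 K.
Without permafrost-carbon: g' = 0.4643, ΔT' = 2.38/(1−0.4643) = 4.4428 K.
Change = 4.4428 − 4.9235 = -0.48 K.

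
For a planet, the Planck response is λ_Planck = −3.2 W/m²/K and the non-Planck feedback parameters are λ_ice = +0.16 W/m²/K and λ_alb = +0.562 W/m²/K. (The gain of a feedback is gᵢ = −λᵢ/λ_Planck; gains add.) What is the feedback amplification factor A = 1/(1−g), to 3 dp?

Convert to gains: g_ice = 0.16/3.2 = 0.05; g_alb = 0.562/3.2 = 0.1756.
Total gain g = 0.2256.
A = 1/(1 − 0.2256) = 1.291.

1.291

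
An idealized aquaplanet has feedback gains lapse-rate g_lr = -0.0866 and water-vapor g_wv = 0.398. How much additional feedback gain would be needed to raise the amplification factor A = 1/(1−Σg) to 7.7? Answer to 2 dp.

0.56

Current total gain = 0.3114.
Target gain for A = 7.7: g* = 1 − 1/7.7 = 0.8701.
Additional gain needed = 0.8701 − 0.3114 = 0.56.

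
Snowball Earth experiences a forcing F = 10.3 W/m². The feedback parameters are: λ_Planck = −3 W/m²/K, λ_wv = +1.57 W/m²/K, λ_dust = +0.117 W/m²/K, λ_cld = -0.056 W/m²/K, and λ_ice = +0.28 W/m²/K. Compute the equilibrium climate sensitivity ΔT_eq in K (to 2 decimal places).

Net feedback parameter λ = (−3) + (+1.57) + (+0.117) + (-0.056) + (+0.28) = -1.089 W/m²/K.
ΔT = −F/λ = −10.3/(-1.089) = 9.46 K.

9.46 K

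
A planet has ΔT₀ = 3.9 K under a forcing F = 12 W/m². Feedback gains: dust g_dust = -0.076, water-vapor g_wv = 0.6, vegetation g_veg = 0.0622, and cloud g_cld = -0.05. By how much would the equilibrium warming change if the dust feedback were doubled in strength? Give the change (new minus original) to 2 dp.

Original: g = 0.5362, ΔT = 3.9/(1−0.5362) = 8.4088 K.
With doubled dust: g' = 0.4602, ΔT' = 3.9/(1−0.4602) = 7.2249 K.
Change = 7.2249 − 8.4088 = -1.18 K.

-1.18 K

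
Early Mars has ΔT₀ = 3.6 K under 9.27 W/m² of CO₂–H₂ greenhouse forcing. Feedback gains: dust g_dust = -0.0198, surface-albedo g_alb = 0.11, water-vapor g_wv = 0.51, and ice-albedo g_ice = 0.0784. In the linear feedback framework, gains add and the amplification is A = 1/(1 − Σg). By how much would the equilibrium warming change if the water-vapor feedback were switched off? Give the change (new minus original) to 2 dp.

-6.87 K

Original: g = 0.6786, ΔT = 3.6/(1−0.6786) = 11.2010 K.
Without water-vapor: g' = 0.1686, ΔT' = 3.6/(1−0.1686) = 4.3300 K.
Change = 4.3300 − 11.2010 = -6.87 K.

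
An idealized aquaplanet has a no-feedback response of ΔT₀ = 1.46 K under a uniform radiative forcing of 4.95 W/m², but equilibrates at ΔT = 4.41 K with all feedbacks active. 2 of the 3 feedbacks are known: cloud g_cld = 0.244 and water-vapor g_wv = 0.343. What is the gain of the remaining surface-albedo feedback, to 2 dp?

Amplification A = ΔT/ΔT₀ = 4.41/1.46 = 3.021.
Total gain g = 1 − 1/A = 1 − 1/3.021 = 0.669.
Known gains sum to 0.244 + 0.343 = 0.587.
g_alb = 0.669 − 0.587 = 0.08.

0.08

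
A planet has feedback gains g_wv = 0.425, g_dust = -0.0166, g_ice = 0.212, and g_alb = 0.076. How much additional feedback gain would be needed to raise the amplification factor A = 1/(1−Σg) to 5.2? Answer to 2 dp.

Current total gain = 0.6964.
Target gain for A = 5.2: g* = 1 − 1/5.2 = 0.8077.
Additional gain needed = 0.8077 − 0.6964 = 0.11.

0.11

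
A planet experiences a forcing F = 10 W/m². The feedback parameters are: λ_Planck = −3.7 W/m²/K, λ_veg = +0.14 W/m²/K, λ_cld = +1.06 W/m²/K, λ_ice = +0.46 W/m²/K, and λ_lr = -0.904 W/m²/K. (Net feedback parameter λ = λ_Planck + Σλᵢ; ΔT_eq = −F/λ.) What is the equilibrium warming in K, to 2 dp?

3.40 K

Net feedback parameter λ = (−3.7) + (+0.14) + (+1.06) + (+0.46) + (-0.904) = -2.944 W/m²/K.
ΔT = −F/λ = −10/(-2.944) = 3.40 K.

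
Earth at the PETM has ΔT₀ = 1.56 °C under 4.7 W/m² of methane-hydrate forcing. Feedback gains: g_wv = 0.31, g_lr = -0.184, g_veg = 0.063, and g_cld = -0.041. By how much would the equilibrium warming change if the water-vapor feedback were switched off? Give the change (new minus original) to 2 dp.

Original: g = 0.148, ΔT = 1.56/(1−0.148) = 1.8310 °C.
Without water-vapor: g' = -0.162, ΔT' = 1.56/(1+0.162) = 1.3425 °C.
Change = 1.3425 − 1.8310 = -0.49 °C.

-0.49 °C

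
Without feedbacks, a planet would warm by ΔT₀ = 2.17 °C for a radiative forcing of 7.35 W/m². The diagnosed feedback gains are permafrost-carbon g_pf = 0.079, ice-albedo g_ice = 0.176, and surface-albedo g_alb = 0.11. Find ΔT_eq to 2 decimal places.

Total gain g = 0.079 + 0.176 + 0.11 = 0.365.
Amplification A = 1/(1 − 0.365) = 1.575.
ΔT = 2.17 × 1.575 = 3.42 °C.

3.42 °C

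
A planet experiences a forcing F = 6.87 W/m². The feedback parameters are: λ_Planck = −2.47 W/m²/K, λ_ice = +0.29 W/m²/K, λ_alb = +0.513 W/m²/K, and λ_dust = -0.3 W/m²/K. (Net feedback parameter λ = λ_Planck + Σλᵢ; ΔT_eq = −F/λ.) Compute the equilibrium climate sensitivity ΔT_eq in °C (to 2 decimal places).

3.49 °C

Net feedback parameter λ = (−2.47) + (+0.29) + (+0.513) + (-0.3) = -1.967 W/m²/K.
ΔT = −F/λ = −6.87/(-1.967) = 3.49 °C.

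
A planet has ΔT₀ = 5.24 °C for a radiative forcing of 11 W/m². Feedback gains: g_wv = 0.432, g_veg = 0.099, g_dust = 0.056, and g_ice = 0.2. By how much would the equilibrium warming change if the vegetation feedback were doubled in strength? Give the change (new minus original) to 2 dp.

21.36 °C

Original: g = 0.787, ΔT = 5.24/(1−0.787) = 24.6009 °C.
With doubled vegetation: g' = 0.886, ΔT' = 5.24/(1−0.886) = 45.9649 °C.
Change = 45.9649 − 24.6009 = 21.36 °C.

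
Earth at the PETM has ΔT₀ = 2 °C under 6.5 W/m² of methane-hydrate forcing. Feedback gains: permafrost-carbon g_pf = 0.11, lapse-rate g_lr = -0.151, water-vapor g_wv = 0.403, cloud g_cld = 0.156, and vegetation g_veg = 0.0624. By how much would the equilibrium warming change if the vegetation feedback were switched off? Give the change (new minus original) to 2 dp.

Original: g = 0.5804, ΔT = 2/(1−0.5804) = 4.7664 °C.
Without vegetation: g' = 0.518, ΔT' = 2/(1−0.518) = 4.1494 °C.
Change = 4.1494 − 4.7664 = -0.62 °C.

-0.62 °C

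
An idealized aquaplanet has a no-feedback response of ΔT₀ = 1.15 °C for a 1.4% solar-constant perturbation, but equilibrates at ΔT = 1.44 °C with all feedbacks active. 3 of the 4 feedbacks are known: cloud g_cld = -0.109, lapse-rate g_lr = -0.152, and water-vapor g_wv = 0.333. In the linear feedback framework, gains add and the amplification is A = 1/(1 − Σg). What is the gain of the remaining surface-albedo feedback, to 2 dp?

0.13

Amplification A = ΔT/ΔT₀ = 1.44/1.15 = 1.252.
Total gain g = 1 − 1/A = 1 − 1/1.252 = 0.2013.
Known gains sum to -0.109 − 0.152 + 0.333 = 0.072.
g_alb = 0.2013 − 0.072 = 0.13.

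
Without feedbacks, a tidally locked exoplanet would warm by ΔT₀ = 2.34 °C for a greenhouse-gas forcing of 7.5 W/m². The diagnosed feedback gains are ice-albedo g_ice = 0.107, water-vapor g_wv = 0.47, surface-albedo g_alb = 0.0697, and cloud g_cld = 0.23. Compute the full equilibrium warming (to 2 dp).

Total gain g = 0.107 + 0.47 + 0.0697 + 0.23 = 0.8767.
Amplification A = 1/(1 − 0.8767) = 8.11.
ΔT = 2.34 × 8.11 = 18.98 °C.

18.98 °C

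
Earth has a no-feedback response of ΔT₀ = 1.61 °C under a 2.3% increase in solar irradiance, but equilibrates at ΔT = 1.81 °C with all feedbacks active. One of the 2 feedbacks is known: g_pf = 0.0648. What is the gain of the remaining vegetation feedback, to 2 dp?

Amplification A = ΔT/ΔT₀ = 1.81/1.61 = 1.124.
Total gain g = 1 − 1/A = 1 − 1/1.124 = 0.1103.
The known gain is 0.0648.
g_veg = 0.1103 − 0.0648 = 0.05.

0.05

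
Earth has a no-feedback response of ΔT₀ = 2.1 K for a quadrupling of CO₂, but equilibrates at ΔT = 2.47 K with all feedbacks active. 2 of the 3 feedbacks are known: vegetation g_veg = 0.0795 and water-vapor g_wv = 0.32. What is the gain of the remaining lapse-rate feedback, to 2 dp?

Amplification A = ΔT/ΔT₀ = 2.47/2.1 = 1.176.
Total gain g = 1 − 1/A = 1 − 1/1.176 = 0.1497.
Known gains sum to 0.0795 + 0.32 = 0.3995.
g_lr = 0.1497 − 0.3995 = -0.25.

-0.25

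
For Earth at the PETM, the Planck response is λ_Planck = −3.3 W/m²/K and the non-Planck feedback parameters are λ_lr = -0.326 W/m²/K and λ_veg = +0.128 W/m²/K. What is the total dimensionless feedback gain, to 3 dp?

Convert to gains: g_lr = -0.326/3.3 = -0.09879; g_veg = 0.128/3.3 = 0.03879.
Total gain g = -0.06.

-0.060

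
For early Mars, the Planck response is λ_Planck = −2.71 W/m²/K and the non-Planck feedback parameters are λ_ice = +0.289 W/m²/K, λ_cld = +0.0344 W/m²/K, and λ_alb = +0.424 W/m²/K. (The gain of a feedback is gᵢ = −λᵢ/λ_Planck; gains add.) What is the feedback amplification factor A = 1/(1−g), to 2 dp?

1.38

Convert to gains: g_ice = 0.289/2.71 = 0.1066; g_cld = 0.0344/2.71 = 0.01269; g_alb = 0.424/2.71 = 0.1565.
Total gain g = 0.27579.
A = 1/(1 − 0.27579) = 1.38.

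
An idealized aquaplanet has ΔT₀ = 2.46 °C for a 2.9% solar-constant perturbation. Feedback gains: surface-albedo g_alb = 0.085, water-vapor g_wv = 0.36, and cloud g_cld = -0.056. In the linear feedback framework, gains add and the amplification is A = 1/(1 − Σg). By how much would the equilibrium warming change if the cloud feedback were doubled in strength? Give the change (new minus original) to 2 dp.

-0.34 °C

Original: g = 0.389, ΔT = 2.46/(1−0.389) = 4.0262 °C.
With doubled cloud: g' = 0.333, ΔT' = 2.46/(1−0.333) = 3.6882 °C.
Change = 3.6882 − 4.0262 = -0.34 °C.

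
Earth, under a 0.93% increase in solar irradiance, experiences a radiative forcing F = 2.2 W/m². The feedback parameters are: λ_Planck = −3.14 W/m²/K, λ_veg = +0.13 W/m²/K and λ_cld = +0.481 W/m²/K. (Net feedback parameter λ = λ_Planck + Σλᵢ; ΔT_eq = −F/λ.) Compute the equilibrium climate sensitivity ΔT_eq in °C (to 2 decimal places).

Net feedback parameter λ = (−3.14) + (+0.13) + (+0.481) = -2.529 W/m²/K.
ΔT = −F/λ = −2.2/(-2.529) = 0.87 °C.

0.87 °C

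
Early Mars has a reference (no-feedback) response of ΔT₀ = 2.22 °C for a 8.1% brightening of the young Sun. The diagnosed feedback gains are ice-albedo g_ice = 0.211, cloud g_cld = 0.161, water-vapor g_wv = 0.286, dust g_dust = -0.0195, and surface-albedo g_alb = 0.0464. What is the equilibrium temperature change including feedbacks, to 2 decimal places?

7.05 °C

Total gain g = 0.211 + 0.161 + 0.286 − 0.0195 + 0.0464 = 0.6849.
Amplification A = 1/(1 − 0.6849) = 3.174.
ΔT = 2.22 × 3.174 = 7.05 °C.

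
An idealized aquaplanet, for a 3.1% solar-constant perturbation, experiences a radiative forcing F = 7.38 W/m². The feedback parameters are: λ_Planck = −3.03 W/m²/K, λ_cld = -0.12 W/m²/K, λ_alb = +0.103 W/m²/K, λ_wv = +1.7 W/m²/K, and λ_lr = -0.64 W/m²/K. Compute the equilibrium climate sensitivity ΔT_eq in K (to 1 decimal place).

Net feedback parameter λ = (−3.03) + (-0.12) + (+0.103) + (+1.7) + (-0.64) = -1.987 W/m²/K.
ΔT = −F/λ = −7.38/(-1.987) = 3.7 K.

3.7 K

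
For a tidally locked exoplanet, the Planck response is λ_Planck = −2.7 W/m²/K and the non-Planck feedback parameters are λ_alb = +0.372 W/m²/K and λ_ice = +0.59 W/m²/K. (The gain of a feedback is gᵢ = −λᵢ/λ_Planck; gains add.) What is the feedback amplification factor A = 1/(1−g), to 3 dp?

1.554

Convert to gains: g_alb = 0.372/2.7 = 0.1378; g_ice = 0.59/2.7 = 0.2185.
Total gain g = 0.3563.
A = 1/(1 − 0.3563) = 1.554.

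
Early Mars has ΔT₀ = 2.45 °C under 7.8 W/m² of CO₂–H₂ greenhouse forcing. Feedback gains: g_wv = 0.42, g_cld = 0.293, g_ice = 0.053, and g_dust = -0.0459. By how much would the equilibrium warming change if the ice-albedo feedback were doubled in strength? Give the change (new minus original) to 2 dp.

2.04 °C

Original: g = 0.7201, ΔT = 2.45/(1−0.7201) = 8.7531 °C.
With doubled ice-albedo: g' = 0.7731, ΔT' = 2.45/(1−0.7731) = 10.7977 °C.
Change = 10.7977 − 8.7531 = 2.04 °C.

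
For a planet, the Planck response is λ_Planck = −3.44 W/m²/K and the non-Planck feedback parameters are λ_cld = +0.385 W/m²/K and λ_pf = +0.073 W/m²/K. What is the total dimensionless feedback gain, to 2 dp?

0.13

Convert to gains: g_cld = 0.385/3.44 = 0.1119; g_pf = 0.073/3.44 = 0.02122.
Total gain g = 0.13312.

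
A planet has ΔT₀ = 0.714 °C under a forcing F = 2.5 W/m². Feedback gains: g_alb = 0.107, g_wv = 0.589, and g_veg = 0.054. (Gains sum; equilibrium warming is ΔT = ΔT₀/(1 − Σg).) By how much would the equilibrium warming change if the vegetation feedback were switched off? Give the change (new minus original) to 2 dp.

Original: g = 0.75, ΔT = 0.714/(1−0.75) = 2.8560 °C.
Without vegetation: g' = 0.696, ΔT' = 0.714/(1−0.696) = 2.3487 °C.
Change = 2.3487 − 2.8560 = -0.51 °C.

-0.51 °C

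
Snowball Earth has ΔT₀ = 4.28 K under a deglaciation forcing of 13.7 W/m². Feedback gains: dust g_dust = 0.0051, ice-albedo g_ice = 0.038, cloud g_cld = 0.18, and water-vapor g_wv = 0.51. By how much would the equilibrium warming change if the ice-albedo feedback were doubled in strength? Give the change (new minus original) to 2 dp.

2.66 K

Original: g = 0.7331, ΔT = 4.28/(1−0.7331) = 16.0360 K.
With doubled ice-albedo: g' = 0.7711, ΔT' = 4.28/(1−0.7711) = 18.6981 K.
Change = 18.6981 − 16.0360 = 2.66 K.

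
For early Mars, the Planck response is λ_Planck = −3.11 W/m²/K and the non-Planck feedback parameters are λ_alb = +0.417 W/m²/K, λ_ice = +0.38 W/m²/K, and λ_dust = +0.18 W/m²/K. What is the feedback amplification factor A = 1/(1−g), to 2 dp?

Convert to gains: g_alb = 0.417/3.11 = 0.1341; g_ice = 0.38/3.11 = 0.1222; g_dust = 0.18/3.11 = 0.05788.
Total gain g = 0.31418.
A = 1/(1 − 0.31418) = 1.46.

1.46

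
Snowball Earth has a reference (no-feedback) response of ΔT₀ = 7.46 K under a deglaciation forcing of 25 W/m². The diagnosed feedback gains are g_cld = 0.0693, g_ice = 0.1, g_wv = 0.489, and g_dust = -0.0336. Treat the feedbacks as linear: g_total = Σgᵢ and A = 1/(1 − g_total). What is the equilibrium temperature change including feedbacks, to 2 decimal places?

19.88 K

Total gain g = 0.0693 + 0.1 + 0.489 − 0.0336 = 0.6247.
Amplification A = 1/(1 − 0.6247) = 2.665.
ΔT = 7.46 × 2.665 = 19.88 K.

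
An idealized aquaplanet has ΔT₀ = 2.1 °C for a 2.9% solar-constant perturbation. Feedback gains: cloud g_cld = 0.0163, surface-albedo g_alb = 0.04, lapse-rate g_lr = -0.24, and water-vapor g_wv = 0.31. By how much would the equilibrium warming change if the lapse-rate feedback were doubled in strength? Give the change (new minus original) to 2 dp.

Original: g = 0.1263, ΔT = 2.1/(1−0.1263) = 2.4036 °C.
With doubled lapse-rate: g' = -0.1137, ΔT' = 2.1/(1+0.1137) = 1.8856 °C.
Change = 1.8856 − 2.4036 = -0.52 °C.

-0.52 °C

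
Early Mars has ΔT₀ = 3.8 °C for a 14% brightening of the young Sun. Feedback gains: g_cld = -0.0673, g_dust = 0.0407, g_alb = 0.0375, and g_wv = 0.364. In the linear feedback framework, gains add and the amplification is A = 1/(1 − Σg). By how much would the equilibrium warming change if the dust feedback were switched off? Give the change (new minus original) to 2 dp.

-0.37 °C

Original: g = 0.3749, ΔT = 3.8/(1−0.3749) = 6.0790 °C.
Without dust: g' = 0.3342, ΔT' = 3.8/(1−0.3342) = 5.7074 °C.
Change = 5.7074 − 6.0790 = -0.37 °C.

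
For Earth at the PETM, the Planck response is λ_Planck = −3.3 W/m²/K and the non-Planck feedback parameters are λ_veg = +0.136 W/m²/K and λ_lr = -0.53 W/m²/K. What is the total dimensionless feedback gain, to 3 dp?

-0.119

Convert to gains: g_veg = 0.136/3.3 = 0.04121; g_lr = -0.53/3.3 = -0.1606.
Total gain g = -0.11939.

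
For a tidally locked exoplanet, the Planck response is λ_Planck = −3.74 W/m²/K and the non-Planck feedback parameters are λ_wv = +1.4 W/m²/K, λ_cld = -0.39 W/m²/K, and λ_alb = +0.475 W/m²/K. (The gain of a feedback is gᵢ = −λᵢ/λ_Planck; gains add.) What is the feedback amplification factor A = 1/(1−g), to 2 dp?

1.66

Convert to gains: g_wv = 1.4/3.74 = 0.3743; g_cld = -0.39/3.74 = -0.1043; g_alb = 0.475/3.74 = 0.127.
Total gain g = 0.397.
A = 1/(1 − 0.397) = 1.66.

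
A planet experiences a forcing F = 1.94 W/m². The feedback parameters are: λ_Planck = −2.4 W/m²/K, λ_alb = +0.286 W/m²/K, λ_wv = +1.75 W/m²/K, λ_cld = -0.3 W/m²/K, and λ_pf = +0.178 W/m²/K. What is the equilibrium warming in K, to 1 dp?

4.0 K

Net feedback parameter λ = (−2.4) + (+0.286) + (+1.75) + (-0.3) + (+0.178) = -0.486 W/m²/K.
ΔT = −F/λ = −1.94/(-0.486) = 4.0 K.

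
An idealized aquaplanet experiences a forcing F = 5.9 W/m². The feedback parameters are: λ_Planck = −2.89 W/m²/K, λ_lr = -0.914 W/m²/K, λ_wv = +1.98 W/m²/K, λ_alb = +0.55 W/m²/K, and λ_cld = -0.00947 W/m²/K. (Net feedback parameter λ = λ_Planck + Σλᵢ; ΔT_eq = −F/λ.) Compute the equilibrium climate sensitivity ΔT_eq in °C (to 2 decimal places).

Net feedback parameter λ = (−2.89) + (-0.914) + (+1.98) + (+0.55) + (-0.00947) = -1.28347 W/m²/K.
ΔT = −F/λ = −5.9/(-1.28347) = 4.60 °C.

4.60 °C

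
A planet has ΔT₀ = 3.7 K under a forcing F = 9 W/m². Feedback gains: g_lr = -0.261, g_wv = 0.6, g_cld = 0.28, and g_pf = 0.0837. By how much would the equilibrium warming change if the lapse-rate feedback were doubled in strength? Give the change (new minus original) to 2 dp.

-5.82 K

Original: g = 0.7027, ΔT = 3.7/(1−0.7027) = 12.4453 K.
With doubled lapse-rate: g' = 0.4417, ΔT' = 3.7/(1−0.4417) = 6.6273 K.
Change = 6.6273 − 12.4453 = -5.82 K.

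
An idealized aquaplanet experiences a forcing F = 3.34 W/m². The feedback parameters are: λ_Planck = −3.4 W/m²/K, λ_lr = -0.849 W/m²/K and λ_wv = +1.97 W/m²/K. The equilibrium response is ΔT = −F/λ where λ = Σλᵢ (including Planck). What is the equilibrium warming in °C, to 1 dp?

1.5 °C

Net feedback parameter λ = (−3.4) + (-0.849) + (+1.97) = -2.279 W/m²/K.
ΔT = −F/λ = −3.34/(-2.279) = 1.5 °C.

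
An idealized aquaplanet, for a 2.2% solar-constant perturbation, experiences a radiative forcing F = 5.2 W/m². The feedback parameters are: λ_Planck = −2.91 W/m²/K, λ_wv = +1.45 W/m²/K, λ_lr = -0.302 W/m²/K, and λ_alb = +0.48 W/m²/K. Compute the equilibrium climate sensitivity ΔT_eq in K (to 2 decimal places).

Net feedback parameter λ = (−2.91) + (+1.45) + (-0.302) + (+0.48) = -1.282 W/m²/K.
ΔT = −F/λ = −5.2/(-1.282) = 4.06 K.

4.06 K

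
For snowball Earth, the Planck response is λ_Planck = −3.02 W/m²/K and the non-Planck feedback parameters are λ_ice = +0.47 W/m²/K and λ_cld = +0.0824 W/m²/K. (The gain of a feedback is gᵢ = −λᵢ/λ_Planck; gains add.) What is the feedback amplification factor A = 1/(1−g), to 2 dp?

1.22

Convert to gains: g_ice = 0.47/3.02 = 0.1556; g_cld = 0.0824/3.02 = 0.02728.
Total gain g = 0.18288.
A = 1/(1 − 0.18288) = 1.22.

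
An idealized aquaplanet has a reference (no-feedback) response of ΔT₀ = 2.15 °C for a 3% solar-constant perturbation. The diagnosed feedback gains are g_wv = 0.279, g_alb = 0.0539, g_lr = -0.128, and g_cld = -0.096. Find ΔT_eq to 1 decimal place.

2.4 °C

Total gain g = 0.279 + 0.0539 − 0.128 − 0.096 = 0.1089.
Amplification A = 1/(1 − 0.1089) = 1.122.
ΔT = 2.15 × 1.122 = 2.4 °C.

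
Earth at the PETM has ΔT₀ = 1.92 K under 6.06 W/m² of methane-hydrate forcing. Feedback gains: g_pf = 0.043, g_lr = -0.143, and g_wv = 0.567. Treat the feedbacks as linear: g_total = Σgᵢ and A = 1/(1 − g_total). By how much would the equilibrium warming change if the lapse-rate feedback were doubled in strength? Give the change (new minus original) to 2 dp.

-0.76 K

Original: g = 0.467, ΔT = 1.92/(1−0.467) = 3.6023 K.
With doubled lapse-rate: g' = 0.324, ΔT' = 1.92/(1−0.324) = 2.8402 K.
Change = 2.8402 − 3.6023 = -0.76 K.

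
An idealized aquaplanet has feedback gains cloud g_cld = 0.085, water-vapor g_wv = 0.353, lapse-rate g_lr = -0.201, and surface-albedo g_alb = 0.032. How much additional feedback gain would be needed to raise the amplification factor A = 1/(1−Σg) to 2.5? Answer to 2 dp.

Current total gain = 0.269.
Target gain for A = 2.5: g* = 1 − 1/2.5 = 0.6.
Additional gain needed = 0.6 − 0.269 = 0.33.

0.33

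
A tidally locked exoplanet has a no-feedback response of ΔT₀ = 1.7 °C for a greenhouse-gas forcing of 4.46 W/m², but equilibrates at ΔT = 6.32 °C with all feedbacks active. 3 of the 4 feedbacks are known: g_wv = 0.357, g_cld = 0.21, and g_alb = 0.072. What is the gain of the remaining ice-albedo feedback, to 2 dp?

0.09

Amplification A = ΔT/ΔT₀ = 6.32/1.7 = 3.718.
Total gain g = 1 − 1/A = 1 − 1/3.718 = 0.731.
Known gains sum to 0.357 + 0.21 + 0.072 = 0.639.
g_ice = 0.731 − 0.639 = 0.09.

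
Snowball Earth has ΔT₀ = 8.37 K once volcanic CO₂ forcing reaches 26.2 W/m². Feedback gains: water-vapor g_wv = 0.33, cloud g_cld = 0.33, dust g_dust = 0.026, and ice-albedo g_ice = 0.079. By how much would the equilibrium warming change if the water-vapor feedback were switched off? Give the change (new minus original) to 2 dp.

Original: g = 0.765, ΔT = 8.37/(1−0.765) = 35.6170 K.
Without water-vapor: g' = 0.435, ΔT' = 8.37/(1−0.435) = 14.8142 K.
Change = 14.8142 − 35.6170 = -20.80 K.

-20.80 K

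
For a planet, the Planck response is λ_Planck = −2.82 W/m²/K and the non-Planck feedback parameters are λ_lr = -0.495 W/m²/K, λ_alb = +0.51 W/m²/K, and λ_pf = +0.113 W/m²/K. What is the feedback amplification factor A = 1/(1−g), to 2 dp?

Convert to gains: g_lr = -0.495/2.82 = -0.1755; g_alb = 0.51/2.82 = 0.1809; g_pf = 0.113/2.82 = 0.04007.
Total gain g = 0.04547.
A = 1/(1 − 0.04547) = 1.05.

1.05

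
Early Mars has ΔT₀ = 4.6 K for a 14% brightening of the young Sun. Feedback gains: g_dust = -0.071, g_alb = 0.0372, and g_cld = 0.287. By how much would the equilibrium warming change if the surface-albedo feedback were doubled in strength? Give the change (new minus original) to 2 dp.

0.32 K

Original: g = 0.2532, ΔT = 4.6/(1−0.2532) = 6.1596 K.
With doubled surface-albedo: g' = 0.2904, ΔT' = 4.6/(1−0.2904) = 6.4825 K.
Change = 6.4825 − 6.1596 = 0.32 K.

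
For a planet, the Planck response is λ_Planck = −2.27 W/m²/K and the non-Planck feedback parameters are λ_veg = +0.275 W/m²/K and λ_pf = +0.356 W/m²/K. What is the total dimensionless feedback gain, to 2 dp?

Convert to gains: g_veg = 0.275/2.27 = 0.1211; g_pf = 0.356/2.27 = 0.1568.
Total gain g = 0.2779.

0.28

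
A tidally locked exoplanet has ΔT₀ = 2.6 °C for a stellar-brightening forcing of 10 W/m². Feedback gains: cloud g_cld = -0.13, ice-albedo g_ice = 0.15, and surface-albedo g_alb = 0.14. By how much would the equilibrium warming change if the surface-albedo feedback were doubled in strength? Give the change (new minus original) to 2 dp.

0.62 °C

Original: g = 0.16, ΔT = 2.6/(1−0.16) = 3.0952 °C.
With doubled surface-albedo: g' = 0.3, ΔT' = 2.6/(1−0.3) = 3.7143 °C.
Change = 3.7143 − 3.0952 = 0.62 °C.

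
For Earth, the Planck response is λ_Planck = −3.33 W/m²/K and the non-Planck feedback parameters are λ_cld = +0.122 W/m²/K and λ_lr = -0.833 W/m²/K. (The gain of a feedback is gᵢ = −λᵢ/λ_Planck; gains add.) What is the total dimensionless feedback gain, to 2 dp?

Convert to gains: g_cld = 0.122/3.33 = 0.03664; g_lr = -0.833/3.33 = -0.2502.
Total gain g = -0.21356.

-0.21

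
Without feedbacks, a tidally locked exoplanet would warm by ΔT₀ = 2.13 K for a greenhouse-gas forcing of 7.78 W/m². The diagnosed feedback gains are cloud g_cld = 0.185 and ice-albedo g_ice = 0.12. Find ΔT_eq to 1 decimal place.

Total gain g = 0.185 + 0.12 = 0.305.
Amplification A = 1/(1 − 0.305) = 1.439.
ΔT = 2.13 × 1.439 = 3.1 K.

3.1 K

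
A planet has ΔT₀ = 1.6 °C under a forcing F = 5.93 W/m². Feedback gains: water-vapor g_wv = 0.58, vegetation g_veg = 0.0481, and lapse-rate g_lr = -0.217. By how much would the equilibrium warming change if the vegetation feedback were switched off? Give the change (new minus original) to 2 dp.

-0.21 °C

Original: g = 0.4111, ΔT = 1.6/(1−0.4111) = 2.7169 °C.
Without vegetation: g' = 0.363, ΔT' = 1.6/(1−0.363) = 2.5118 °C.
Change = 2.5118 − 2.7169 = -0.21 °C.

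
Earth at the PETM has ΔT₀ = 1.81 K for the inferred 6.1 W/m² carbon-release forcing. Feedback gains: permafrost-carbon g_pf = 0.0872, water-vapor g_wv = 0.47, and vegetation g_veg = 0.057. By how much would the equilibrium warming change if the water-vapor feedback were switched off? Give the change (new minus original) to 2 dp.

Original: g = 0.6142, ΔT = 1.81/(1−0.6142) = 4.6916 K.
Without water-vapor: g' = 0.1442, ΔT' = 1.81/(1−0.1442) = 2.1150 K.
Change = 2.1150 − 4.6916 = -2.58 K.

-2.58 K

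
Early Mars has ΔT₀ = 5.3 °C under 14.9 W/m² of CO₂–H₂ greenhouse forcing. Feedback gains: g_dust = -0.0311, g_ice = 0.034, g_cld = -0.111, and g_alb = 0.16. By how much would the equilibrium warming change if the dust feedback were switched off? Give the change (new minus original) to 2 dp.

0.19 °C

Original: g = 0.0519, ΔT = 5.3/(1−0.0519) = 5.5901 °C.
Without dust: g' = 0.083, ΔT' = 5.3/(1−0.083) = 5.7797 °C.
Change = 5.7797 − 5.5901 = 0.19 °C.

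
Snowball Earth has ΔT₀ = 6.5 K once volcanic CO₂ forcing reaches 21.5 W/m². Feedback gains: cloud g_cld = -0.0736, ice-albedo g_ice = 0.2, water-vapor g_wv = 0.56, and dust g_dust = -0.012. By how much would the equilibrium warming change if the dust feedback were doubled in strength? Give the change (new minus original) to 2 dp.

-0.71 K

Original: g = 0.6744, ΔT = 6.5/(1−0.6744) = 19.9631 K.
With doubled dust: g' = 0.6624, ΔT' = 6.5/(1−0.6624) = 19.2536 K.
Change = 19.2536 − 19.9631 = -0.71 K.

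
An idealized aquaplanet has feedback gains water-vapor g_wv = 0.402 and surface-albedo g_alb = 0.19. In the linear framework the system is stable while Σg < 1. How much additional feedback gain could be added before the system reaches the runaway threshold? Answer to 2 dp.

0.41

Current total gain = 0.402 + 0.19 = 0.592.
Margin to runaway = 1 − 0.592 = 0.41.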